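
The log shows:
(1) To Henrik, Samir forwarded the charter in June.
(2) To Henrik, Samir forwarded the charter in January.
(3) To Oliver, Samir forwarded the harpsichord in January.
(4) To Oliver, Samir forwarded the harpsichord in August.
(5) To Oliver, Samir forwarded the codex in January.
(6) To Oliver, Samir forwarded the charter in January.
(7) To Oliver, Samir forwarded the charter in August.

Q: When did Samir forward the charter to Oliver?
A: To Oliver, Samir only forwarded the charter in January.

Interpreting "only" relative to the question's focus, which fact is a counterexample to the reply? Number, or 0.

7

Answering "When did ...?" puts focus on the setting — here, "in January".
So "only" ranges over settings; the rest (agent = Samir, thing = the charter, recipient = Oliver) is presupposed.
Fact (7) shares the background with a different setting (in August) — counterexample.
(Fact (3) would refute a reading with focus on the thing — but that is not what the question asks.)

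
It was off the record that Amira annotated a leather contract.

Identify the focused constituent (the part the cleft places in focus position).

off the record

In an it-cleft "It was X that/who ...", the clefted constituent X is the focus; the that/who-clause expresses the presupposed open proposition.
Here the focus is "off the record". The backgrounded (presupposed) material includes "Amira" and "a leather contract".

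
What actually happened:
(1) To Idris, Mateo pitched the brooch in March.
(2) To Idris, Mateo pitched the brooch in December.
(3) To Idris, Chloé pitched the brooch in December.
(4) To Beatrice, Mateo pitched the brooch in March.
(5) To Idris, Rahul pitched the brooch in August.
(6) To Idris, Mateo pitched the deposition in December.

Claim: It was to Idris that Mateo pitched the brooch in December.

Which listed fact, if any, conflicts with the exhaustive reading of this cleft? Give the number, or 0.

0

The cleft puts "Idris" in focus and presupposes the open proposition with agent = Mateo, thing = the brooch, setting = in December.
Exhaustivity: Idris is the only recipient satisfying that background.
Every other fact differs from the presupposition on some backgrounded slot, so none challenges the exhaustivity.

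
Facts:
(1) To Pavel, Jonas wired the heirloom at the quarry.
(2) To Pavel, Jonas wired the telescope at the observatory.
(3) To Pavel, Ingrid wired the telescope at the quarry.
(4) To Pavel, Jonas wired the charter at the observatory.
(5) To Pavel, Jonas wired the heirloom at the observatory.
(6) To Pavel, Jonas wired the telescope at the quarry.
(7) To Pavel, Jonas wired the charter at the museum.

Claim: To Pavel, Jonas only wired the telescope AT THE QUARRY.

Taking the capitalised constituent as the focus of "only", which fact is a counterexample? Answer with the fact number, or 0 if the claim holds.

2

The capitals mark "at the quarry" as focus. So "only" rules out other settings, with the rest (same agent, thing, recipient (Jonas / the telescope / Pavel)) as background.
Fact (2) shares the background but differs in setting (at the observatory) — a counterexample.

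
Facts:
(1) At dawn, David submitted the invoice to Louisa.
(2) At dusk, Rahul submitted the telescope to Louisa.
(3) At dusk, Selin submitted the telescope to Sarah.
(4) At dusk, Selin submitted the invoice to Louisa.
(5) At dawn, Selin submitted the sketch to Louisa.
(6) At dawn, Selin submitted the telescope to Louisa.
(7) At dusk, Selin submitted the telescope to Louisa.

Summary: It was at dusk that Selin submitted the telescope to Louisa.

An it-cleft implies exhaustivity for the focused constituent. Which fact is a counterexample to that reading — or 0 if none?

6

Focus of the cleft: "at dusk" (the setting). Presupposed background: agent = Selin, thing = the telescope, recipient = Louisa.
The exhaustive reading says no other setting fits that background.
Fact (6) shares the background but with setting = at dawn; exhaustivity is violated.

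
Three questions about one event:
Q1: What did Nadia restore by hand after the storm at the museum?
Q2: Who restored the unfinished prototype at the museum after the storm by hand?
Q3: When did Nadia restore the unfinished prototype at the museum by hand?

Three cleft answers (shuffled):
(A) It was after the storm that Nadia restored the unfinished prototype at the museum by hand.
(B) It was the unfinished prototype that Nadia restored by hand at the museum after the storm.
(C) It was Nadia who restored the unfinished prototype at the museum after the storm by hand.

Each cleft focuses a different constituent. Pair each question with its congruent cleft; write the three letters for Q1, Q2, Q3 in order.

Q1 asks about the direct object; cleft (B) focuses "the unfinished prototype", which is the direct object — so Q1 → B.
Q2 asks about the subject (agent); cleft (C) focuses "Nadia", which is the subject (agent) — so Q2 → C.
Q3 asks about the time; cleft (A) focuses "after the storm", which is the time — so Q3 → A.
Mapping: Q1→B, Q2→C, Q3→A.

BCA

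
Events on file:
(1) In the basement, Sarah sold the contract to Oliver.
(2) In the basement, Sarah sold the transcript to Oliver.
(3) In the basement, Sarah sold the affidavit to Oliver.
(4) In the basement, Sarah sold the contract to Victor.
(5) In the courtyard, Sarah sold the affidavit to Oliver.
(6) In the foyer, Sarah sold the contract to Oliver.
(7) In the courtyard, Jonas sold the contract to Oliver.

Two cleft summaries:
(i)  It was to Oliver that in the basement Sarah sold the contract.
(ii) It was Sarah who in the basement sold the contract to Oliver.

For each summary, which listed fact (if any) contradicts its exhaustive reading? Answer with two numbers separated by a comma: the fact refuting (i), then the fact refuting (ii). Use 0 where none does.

4, 0

(i): focus "Oliver". Looking for agent = Sarah, thing = the contract, setting = in the basement with some other recipient — fact (4) has Victor there. Refuted.
(ii): focus "Sarah". No fact shares thing = the contract, recipient = Oliver, setting = in the basement with a different agent. 0.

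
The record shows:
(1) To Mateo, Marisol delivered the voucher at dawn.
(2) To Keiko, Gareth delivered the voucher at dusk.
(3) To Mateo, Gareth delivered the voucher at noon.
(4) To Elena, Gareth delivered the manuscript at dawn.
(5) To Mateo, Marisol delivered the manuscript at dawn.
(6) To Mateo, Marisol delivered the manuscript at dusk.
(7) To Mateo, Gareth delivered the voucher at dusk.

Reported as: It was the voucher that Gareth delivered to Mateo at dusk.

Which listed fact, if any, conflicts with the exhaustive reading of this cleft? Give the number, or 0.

0

The cleft puts "the voucher" in focus and presupposes the open proposition with same agent, recipient, setting (Gareth / Mateo / at dusk).
Exhaustivity: the voucher is the only thing satisfying that background.
Every other fact differs from the presupposition on some backgrounded slot, so none challenges the exhaustivity.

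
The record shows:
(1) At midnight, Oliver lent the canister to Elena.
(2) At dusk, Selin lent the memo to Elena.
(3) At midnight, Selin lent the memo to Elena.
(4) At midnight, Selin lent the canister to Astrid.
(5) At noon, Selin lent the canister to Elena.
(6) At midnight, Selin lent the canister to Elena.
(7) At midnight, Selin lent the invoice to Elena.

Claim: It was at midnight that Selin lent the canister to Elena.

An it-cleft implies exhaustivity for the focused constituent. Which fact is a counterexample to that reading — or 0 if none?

5

The cleft puts "at midnight" in focus and presupposes the open proposition with agent = Selin, thing = the canister, recipient = Elena.
Exhaustivity: at midnight is the only setting satisfying that background.
Fact (5) shares the background but with setting = at noon; exhaustivity is violated.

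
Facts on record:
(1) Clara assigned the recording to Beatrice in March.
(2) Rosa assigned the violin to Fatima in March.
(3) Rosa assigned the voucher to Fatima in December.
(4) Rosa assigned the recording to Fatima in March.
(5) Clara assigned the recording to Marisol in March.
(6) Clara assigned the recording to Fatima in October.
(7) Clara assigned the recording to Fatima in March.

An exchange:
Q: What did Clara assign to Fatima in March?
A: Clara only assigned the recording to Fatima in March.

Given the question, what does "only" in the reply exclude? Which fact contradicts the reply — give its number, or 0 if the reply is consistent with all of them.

Answering "What did ...?" puts focus on the thing — here, "the recording".
So "only" ranges over things; the rest (Clara as agent and Fatima as recipient and in March as setting) is presupposed.
No fact keeps Clara as agent and Fatima as recipient and in March as setting while changing the thing; every other fact differs on something backgrounded. The reply stands.
(Fact (6) would refute a reading with focus on the setting — but that is not what the question asks.)

0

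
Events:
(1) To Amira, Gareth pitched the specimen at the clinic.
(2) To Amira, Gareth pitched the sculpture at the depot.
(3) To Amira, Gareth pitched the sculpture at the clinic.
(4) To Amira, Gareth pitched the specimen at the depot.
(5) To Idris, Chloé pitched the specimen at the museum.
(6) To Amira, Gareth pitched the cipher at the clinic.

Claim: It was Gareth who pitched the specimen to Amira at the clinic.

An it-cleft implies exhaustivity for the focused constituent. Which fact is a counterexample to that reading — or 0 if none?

The cleft puts "Gareth" in focus and presupposes the open proposition with same thing, recipient, setting (the specimen / Amira / at the clinic).
Exhaustivity: Gareth is the only agent satisfying that background.
Every other fact differs from the presupposition on some backgrounded slot, so none challenges the exhaustivity.

0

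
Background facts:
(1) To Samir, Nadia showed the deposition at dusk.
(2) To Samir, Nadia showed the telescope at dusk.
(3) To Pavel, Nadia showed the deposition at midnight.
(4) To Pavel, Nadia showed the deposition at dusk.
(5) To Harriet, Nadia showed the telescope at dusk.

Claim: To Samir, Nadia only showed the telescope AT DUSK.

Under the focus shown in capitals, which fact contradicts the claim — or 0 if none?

0

The capitals mark "at dusk" as focus. So "only" rules out other settings, with the rest (Nadia as agent and the telescope as thing and Samir as recipient) as background.
No fact matches Nadia as agent and the telescope as thing and Samir as recipient with a different setting — every other fact differs on at least one backgrounded slot. So no fact refutes it.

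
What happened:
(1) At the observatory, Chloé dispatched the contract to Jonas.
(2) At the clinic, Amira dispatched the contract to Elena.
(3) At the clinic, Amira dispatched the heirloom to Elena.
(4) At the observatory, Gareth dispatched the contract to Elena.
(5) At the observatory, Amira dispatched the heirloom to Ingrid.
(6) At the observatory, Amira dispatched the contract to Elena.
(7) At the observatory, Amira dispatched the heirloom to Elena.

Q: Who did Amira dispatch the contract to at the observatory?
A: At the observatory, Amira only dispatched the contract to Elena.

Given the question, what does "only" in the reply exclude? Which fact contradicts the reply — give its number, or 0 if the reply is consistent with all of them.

0

Answering "Who did ... to ...?" puts focus on the recipient — here, "Elena".
"Only" then excludes alternative recipients while the background — Amira as agent and the contract as thing and at the observatory as setting — is held fixed.
No listed fact shares that background with another recipient. Nothing contradicts the reply.
(Fact (2) would refute a reading with focus on the setting — but that is not what the question asks.)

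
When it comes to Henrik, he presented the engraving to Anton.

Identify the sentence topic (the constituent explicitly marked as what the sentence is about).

Henrik

The construction explicitly marks "Henrik" as what the sentence is about — the topic.
The remainder of the clause is the comment (what is said about the topic).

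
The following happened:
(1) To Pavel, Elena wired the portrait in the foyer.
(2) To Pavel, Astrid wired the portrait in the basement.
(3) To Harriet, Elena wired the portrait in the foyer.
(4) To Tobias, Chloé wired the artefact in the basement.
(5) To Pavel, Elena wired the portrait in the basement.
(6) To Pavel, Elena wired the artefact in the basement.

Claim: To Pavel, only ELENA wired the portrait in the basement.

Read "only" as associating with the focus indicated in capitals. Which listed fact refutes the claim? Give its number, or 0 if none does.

Focus (in capitals) is "Elena" — the agent. "Only" excludes alternative agents while holding fixed same thing, recipient, setting (the portrait / Pavel / in the basement).
Fact (2) shares the background but differs in agent (Astrid) — a counterexample.

2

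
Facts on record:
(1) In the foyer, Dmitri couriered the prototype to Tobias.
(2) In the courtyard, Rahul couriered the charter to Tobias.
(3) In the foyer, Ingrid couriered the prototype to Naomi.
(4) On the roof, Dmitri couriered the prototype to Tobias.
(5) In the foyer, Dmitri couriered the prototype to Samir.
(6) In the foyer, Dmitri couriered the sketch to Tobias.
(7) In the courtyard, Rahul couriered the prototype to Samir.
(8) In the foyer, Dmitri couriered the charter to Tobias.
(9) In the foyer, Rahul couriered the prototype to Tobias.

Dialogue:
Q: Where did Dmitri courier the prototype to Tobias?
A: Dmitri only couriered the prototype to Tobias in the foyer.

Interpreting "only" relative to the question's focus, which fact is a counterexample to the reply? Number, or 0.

The question "Where did ...?" targets the setting, so in the reply the focus falls on "in the foyer".
"Only" then excludes alternative settings while the background — agent = Dmitri, thing = the prototype, recipient = Tobias — is held fixed.
Fact (4) shares the background with a different setting (on the roof) — counterexample.
(Fact (6) would refute a reading with focus on the thing — but that is not what the question asks.)

4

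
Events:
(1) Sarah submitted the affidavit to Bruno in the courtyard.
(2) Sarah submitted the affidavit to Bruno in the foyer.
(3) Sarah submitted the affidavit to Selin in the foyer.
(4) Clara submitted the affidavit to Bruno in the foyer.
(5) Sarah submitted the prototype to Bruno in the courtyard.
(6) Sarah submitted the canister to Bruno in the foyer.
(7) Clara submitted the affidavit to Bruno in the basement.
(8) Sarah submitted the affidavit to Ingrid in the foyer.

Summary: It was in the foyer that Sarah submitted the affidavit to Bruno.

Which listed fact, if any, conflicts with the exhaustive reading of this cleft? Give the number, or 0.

1

Focus of the cleft: "in the foyer" (the setting). Presupposed background: agent = Sarah, thing = the affidavit, recipient = Bruno.
Exhaustivity: in the foyer is the only setting satisfying that background.
Fact (1) shares the background but with setting = in the courtyard; exhaustivity is violated.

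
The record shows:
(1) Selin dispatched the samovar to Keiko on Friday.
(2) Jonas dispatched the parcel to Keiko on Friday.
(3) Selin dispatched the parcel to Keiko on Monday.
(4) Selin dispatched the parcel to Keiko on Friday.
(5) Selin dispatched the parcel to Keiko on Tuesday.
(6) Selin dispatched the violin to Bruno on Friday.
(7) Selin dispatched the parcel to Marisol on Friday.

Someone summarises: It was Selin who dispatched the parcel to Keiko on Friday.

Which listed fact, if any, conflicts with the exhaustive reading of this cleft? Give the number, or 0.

The cleft puts "Selin" in focus and presupposes the open proposition with thing = the parcel, recipient = Keiko, setting = on Friday.
The exhaustive reading says no other agent fits that background.
But fact (2) also has thing = the parcel, recipient = Keiko, setting = on Friday, with agent = Jonas — so the exhaustive reading fails.

2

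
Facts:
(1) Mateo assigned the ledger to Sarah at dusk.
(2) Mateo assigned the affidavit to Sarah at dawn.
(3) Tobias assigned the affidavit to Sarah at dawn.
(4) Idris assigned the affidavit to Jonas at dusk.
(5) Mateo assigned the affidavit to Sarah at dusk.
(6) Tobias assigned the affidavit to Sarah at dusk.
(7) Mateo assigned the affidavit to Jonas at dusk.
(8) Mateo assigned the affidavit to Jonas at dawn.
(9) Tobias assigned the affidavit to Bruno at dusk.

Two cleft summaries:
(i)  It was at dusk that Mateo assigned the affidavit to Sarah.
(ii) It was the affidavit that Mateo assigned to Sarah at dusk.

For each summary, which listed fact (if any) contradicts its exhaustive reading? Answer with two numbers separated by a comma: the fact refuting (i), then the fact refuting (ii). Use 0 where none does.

(i): focus "at dusk". Looking for same agent, thing, recipient (Mateo / the affidavit / Sarah) with some other setting — fact (2) has at dawn there. Refuted.
(ii): focus "the affidavit". Looking for same agent, recipient, setting (Mateo / Sarah / at dusk) with some other thing — fact (1) has the ledger there. Refuted.

2, 1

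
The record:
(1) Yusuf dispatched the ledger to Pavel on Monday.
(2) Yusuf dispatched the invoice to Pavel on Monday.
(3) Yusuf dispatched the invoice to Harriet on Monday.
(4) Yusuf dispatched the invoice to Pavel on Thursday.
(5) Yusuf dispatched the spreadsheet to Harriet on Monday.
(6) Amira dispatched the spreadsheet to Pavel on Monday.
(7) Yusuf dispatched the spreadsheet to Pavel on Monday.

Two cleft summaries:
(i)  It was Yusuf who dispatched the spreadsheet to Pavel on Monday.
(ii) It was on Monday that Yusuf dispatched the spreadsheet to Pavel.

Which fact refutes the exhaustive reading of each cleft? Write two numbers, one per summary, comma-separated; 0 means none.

6, 0

Summary (i) focuses "Yusuf" (the agent); background same thing, recipient, setting (the spreadsheet / Pavel / on Monday). Fact (6) matches that background with agent = Amira — refutes (i).
Summary (ii) focuses "on Monday" (the setting); background same agent, thing, recipient (Yusuf / the spreadsheet / Pavel). No fact matches that background with a different setting, so 0.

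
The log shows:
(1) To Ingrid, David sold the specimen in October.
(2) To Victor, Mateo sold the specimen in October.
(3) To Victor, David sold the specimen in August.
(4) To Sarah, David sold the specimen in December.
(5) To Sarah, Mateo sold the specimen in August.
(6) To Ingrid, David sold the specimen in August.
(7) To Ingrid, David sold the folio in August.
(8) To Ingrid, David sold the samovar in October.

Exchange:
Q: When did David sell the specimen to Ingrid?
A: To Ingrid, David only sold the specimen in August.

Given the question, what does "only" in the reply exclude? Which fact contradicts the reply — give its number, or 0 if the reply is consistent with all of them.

The question "When did ...?" targets the setting, so in the reply the focus falls on "in August".
"Only" then excludes alternative settings while the background — same agent, thing, recipient (David / the specimen / Ingrid) — is held fixed.
Fact (1) shares the background with a different setting (in October) — counterexample.
(Fact (7) would refute a reading with focus on the thing — but that is not what the question asks.)

1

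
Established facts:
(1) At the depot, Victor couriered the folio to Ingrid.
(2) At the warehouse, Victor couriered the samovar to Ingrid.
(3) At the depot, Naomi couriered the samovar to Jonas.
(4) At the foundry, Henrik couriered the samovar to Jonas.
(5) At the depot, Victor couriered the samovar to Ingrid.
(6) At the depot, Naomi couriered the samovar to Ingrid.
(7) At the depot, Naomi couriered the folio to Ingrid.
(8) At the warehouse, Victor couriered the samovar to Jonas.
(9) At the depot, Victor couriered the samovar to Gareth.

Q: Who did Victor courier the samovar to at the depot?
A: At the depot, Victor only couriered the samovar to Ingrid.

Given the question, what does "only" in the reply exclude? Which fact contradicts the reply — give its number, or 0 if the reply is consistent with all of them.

9

Answering "Who did ... to ...?" puts focus on the recipient — here, "Ingrid".
So "only" ranges over recipients; the rest (Victor as agent and the samovar as thing and at the depot as setting) is presupposed.
Fact (9) shares the background with a different recipient (Gareth) — counterexample.
(Fact (1) would refute a reading with focus on the thing — but that is not what the question asks.)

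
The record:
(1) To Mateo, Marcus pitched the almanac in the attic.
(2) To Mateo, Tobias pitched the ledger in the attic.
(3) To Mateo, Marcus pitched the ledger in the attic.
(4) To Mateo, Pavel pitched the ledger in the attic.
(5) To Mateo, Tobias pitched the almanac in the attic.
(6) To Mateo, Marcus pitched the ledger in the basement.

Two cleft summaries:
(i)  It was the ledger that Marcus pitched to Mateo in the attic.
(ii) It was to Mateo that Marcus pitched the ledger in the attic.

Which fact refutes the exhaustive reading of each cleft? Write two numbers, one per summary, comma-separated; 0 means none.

(i): focus "the ledger". Looking for agent = Marcus, recipient = Mateo, setting = in the attic with some other thing — fact (1) has the almanac there. Refuted.
(ii): focus "Mateo". No fact shares agent = Marcus, thing = the ledger, setting = in the attic with a different recipient. 0.

1, 0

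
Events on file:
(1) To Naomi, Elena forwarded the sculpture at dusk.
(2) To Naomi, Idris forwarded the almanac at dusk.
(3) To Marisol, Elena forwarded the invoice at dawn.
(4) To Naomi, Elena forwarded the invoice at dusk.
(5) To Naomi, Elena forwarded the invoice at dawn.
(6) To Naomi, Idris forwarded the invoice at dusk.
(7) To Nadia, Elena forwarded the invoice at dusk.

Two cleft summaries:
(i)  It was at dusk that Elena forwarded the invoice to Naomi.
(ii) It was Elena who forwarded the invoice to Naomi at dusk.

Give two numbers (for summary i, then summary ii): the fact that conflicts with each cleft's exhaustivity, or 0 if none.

5, 6

Summary (i) focuses "at dusk" (the setting); background same agent, thing, recipient (Elena / the invoice / Naomi). Fact (5) matches that background with setting = at dawn — refutes (i).
Summary (ii) focuses "Elena" (the agent); background same thing, recipient, setting (the invoice / Naomi / at dusk). Fact (6) matches that background with agent = Idris — refutes (ii).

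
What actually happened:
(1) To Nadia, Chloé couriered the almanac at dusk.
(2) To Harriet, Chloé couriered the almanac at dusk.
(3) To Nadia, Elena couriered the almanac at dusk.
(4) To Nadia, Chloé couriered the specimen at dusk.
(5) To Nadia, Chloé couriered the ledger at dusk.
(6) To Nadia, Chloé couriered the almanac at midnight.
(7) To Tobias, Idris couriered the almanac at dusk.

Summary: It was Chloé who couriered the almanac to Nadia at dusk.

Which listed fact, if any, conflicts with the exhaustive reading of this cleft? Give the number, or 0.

Focus of the cleft: "Chloé" (the agent). Presupposed background: the almanac as thing and Nadia as recipient and at dusk as setting.
The exhaustive reading says no other agent fits that background.
But fact (3) also has the almanac as thing and Nadia as recipient and at dusk as setting, with agent = Elena — so the exhaustive reading fails.

3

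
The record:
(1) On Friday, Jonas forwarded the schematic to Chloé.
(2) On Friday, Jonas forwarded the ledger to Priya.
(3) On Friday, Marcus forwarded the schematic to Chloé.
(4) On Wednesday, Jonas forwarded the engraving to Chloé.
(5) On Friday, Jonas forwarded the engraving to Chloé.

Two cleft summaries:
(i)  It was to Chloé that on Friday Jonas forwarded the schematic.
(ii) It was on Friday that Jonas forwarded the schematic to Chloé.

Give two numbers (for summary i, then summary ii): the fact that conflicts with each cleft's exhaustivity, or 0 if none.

Summary (i) focuses "Chloé" (the recipient); background same agent, thing, setting (Jonas / the schematic / on Friday). No fact matches that background with a different recipient, so 0.
Summary (ii) focuses "on Friday" (the setting); background same agent, thing, recipient (Jonas / the schematic / Chloé). No fact matches that background with a different setting, so 0.

0, 0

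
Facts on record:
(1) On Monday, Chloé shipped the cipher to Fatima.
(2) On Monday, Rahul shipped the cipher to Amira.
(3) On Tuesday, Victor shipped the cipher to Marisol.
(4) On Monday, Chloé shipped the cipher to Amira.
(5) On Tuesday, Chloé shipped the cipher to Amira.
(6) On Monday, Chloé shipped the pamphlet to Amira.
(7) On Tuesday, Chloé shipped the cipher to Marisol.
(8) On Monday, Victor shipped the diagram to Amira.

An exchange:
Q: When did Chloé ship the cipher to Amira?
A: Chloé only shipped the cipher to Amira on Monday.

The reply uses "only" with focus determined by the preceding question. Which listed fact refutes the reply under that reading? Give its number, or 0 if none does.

Answering "When did ...?" puts focus on the setting — here, "on Monday".
So "only" ranges over settings; the rest (agent = Chloé, thing = the cipher, recipient = Amira) is presupposed.
Fact (5) shares the background with a different setting (on Tuesday) — counterexample.
(Fact (6) would refute a reading with focus on the thing — but that is not what the question asks.)

5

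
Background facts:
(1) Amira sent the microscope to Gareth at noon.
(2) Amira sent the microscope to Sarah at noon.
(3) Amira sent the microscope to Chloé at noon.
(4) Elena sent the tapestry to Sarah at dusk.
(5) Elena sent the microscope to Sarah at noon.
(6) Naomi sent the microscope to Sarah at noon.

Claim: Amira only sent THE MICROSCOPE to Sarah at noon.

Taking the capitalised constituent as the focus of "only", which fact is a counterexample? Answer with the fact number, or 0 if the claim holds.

The capitals mark "the microscope" as focus. So "only" rules out other things, with the rest (agent = Amira, recipient = Sarah, setting = at noon) as background.
No fact matches agent = Amira, recipient = Sarah, setting = at noon with a different thing — every other fact differs on at least one backgrounded slot. So no fact refutes it.

0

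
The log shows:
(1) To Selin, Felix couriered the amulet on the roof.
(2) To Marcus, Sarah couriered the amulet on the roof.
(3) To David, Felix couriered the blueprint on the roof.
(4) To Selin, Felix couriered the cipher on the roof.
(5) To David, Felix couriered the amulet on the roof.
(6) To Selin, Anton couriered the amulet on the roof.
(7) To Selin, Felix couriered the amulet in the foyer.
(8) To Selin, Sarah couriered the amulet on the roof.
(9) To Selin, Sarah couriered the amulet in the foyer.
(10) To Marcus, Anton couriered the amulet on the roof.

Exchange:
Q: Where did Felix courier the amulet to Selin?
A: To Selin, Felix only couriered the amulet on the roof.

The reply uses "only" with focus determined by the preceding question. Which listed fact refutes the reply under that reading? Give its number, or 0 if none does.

7

The question "Where did ...?" targets the setting, so in the reply the focus falls on "on the roof".
"Only" then excludes alternative settings while the background — Felix as agent and the amulet as thing and Selin as recipient — is held fixed.
Fact (7) keeps Felix as agent and the amulet as thing and Selin as recipient but has setting = in the foyer; that refutes the reply.
(Fact (5) would refute a reading with focus on the recipient — but that is not what the question asks.)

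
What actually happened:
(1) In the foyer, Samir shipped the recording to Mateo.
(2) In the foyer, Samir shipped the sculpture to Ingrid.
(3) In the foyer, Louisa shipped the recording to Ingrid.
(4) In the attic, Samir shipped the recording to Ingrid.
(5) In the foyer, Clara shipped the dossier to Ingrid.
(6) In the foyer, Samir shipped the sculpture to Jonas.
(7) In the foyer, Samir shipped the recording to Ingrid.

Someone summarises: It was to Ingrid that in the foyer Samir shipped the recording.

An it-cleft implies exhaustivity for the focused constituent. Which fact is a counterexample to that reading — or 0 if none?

Focus of the cleft: "Ingrid" (the recipient). Presupposed background: agent = Samir, thing = the recording, setting = in the foyer.
Exhaustivity: Ingrid is the only recipient satisfying that background.
But fact (1) also has agent = Samir, thing = the recording, setting = in the foyer, with recipient = Mateo — so the exhaustive reading fails.

1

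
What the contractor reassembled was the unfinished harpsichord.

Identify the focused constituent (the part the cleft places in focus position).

the unfinished harpsichord

In a pseudo-cleft "What ... was X", the post-copular constituent X is the focus.
Here the focus is "the unfinished harpsichord". The backgrounded (presupposed) material includes "the contractor".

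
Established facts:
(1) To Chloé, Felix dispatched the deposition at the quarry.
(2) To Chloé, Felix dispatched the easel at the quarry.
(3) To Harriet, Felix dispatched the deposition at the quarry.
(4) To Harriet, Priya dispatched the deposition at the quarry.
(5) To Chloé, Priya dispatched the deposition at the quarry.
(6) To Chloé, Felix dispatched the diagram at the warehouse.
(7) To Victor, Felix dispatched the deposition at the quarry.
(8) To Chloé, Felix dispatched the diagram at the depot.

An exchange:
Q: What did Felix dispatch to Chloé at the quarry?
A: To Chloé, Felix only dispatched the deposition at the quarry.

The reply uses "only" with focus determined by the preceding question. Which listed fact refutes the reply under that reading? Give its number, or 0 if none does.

2

The question "What did ...?" targets the thing, so in the reply the focus falls on "the deposition".
So "only" ranges over things; the rest (Felix as agent and Chloé as recipient and at the quarry as setting) is presupposed.
Fact (2) keeps Felix as agent and Chloé as recipient and at the quarry as setting but has thing = the easel; that refutes the reply.
(Fact (3) would refute a reading with focus on the recipient — but that is not what the question asks.)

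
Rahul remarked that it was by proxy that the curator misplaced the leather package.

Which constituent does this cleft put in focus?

In an it-cleft "It was X that/who ...", the clefted constituent X is the focus; the that/who-clause expresses the presupposed open proposition.
Here the focus is "by proxy". The backgrounded (presupposed) material includes "the curator" and "the leather package".

by proxy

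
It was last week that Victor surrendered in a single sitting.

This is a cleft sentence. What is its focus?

In an it-cleft "It was X that/who ...", the clefted constituent X is the focus; the that/who-clause expresses the presupposed open proposition.
Here the focus is "last week". The backgrounded (presupposed) material includes "Victor" and "in a single sitting".

last week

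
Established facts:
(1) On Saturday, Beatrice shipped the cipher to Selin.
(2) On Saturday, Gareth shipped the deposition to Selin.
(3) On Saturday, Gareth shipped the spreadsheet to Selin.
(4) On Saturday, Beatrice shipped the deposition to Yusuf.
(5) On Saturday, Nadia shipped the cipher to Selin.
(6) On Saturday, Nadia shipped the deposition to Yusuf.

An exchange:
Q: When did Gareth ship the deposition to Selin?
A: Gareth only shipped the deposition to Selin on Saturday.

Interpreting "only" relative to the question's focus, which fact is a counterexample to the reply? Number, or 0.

The question "When did ...?" targets the setting, so in the reply the focus falls on "on Saturday".
"Only" then excludes alternative settings while the background — same agent, thing, recipient (Gareth / the deposition / Selin) — is held fixed.
No fact keeps same agent, thing, recipient (Gareth / the deposition / Selin) while changing the setting; every other fact differs on something backgrounded. The reply stands.
(Fact (3) would refute a reading with focus on the thing — but that is not what the question asks.)

0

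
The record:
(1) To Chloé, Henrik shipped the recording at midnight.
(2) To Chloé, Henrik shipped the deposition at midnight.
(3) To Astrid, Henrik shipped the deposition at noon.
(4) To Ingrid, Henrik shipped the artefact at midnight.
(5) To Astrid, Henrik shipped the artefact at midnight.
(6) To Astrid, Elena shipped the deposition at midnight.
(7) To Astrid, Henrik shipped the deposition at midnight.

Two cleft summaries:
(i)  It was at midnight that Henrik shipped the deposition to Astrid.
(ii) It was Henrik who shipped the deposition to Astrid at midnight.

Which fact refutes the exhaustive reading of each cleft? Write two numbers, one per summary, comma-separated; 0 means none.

3, 6

Summary (i) focuses "at midnight" (the setting); background same agent, thing, recipient (Henrik / the deposition / Astrid). Fact (3) matches that background with setting = at noon — refutes (i).
Summary (ii) focuses "Henrik" (the agent); background same thing, recipient, setting (the deposition / Astrid / at midnight). Fact (6) matches that background with agent = Elena — refutes (ii).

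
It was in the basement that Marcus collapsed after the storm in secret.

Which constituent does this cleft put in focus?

In an it-cleft "It was X that/who ...", the clefted constituent X is the focus; the that/who-clause expresses the presupposed open proposition.
Here the focus is "in the basement". The backgrounded (presupposed) material includes "Marcus", "after the storm" and "in secret".

in the basement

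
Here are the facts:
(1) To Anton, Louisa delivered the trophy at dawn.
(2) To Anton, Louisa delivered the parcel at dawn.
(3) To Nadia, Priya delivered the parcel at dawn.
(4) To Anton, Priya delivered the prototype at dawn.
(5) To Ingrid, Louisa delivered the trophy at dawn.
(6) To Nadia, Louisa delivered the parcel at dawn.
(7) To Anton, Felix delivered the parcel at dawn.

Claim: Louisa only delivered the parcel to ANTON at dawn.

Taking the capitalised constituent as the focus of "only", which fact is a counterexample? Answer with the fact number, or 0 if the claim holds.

6

The capitals mark "Anton" as focus. So "only" rules out other recipients, with the rest (Louisa as agent and the parcel as thing and at dawn as setting) as background.
Fact (6) matches on Louisa as agent and the parcel as thing and at dawn as setting, but has recipient = Nadia instead. That refutes the claim.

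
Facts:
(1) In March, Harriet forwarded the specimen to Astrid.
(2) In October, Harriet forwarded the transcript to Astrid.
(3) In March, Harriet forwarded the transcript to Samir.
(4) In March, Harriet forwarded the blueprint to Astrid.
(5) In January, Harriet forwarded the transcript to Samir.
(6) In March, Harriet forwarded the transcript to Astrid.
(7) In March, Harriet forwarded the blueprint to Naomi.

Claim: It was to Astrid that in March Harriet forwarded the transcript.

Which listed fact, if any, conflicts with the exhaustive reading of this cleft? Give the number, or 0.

3

The cleft puts "Astrid" in focus and presupposes the open proposition with same agent, thing, setting (Harriet / the transcript / in March).
The exhaustive reading says no other recipient fits that background.
But fact (3) also has same agent, thing, setting (Harriet / the transcript / in March), with recipient = Samir — so the exhaustive reading fails.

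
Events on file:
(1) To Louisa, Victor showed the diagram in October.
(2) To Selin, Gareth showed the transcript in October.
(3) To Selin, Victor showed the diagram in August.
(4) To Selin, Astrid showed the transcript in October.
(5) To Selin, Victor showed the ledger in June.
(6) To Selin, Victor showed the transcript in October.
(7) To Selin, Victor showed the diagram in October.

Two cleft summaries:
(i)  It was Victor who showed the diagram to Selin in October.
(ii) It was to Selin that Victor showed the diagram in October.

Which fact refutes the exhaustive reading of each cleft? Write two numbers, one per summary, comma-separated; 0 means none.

Summary (i) focuses "Victor" (the agent); background same thing, recipient, setting (the diagram / Selin / in October). No fact matches that background with a different agent, so 0.
Summary (ii) focuses "Selin" (the recipient); background same agent, thing, setting (Victor / the diagram / in October). Fact (1) matches that background with recipient = Louisa — refutes (ii).

0, 1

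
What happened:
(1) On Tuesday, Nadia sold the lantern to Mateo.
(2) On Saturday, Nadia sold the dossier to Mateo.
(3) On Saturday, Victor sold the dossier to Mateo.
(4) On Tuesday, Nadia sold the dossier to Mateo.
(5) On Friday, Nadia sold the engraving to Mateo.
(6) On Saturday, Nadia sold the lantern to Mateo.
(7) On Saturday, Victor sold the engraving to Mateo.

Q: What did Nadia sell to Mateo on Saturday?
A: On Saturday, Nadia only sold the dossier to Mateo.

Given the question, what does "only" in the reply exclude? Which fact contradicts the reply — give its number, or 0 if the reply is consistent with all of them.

The question "What did ...?" targets the thing, so in the reply the focus falls on "the dossier".
So "only" ranges over things; the rest (same agent, recipient, setting (Nadia / Mateo / on Saturday)) is presupposed.
Fact (6) keeps same agent, recipient, setting (Nadia / Mateo / on Saturday) but has thing = the lantern; that refutes the reply.
(Fact (4) would refute a reading with focus on the setting — but that is not what the question asks.)

6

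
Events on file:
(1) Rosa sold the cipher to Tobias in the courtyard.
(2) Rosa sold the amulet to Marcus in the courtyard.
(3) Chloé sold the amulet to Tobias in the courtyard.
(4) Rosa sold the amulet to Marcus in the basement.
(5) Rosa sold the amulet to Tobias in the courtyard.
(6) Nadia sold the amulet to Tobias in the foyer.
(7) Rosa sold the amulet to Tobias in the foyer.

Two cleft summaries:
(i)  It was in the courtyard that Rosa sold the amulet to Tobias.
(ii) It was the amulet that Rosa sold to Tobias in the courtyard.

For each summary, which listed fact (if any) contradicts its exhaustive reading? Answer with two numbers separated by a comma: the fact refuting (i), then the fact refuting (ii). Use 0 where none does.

7, 1

Summary (i) focuses "in the courtyard" (the setting); background Rosa as agent and the amulet as thing and Tobias as recipient. Fact (7) matches that background with setting = in the foyer — refutes (i).
Summary (ii) focuses "the amulet" (the thing); background Rosa as agent and Tobias as recipient and in the courtyard as setting. Fact (1) matches that background with thing = the cipher — refutes (ii).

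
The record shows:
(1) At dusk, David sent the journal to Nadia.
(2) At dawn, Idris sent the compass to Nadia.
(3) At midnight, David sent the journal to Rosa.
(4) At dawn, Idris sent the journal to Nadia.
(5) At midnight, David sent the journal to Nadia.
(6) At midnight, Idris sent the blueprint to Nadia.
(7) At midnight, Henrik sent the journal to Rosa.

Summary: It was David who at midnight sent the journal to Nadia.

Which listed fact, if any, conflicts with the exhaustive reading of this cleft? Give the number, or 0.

0

Focus of the cleft: "David" (the agent). Presupposed background: the journal as thing and Nadia as recipient and at midnight as setting.
The exhaustive reading says no other agent fits that background.
No listed fact matches the background with a different agent. Exhaustivity holds.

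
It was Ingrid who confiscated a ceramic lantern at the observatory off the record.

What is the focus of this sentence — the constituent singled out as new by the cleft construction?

Ingrid

In an it-cleft "It was X that/who ...", the clefted constituent X is the focus; the that/who-clause expresses the presupposed open proposition.
Here the focus is "Ingrid". The backgrounded (presupposed) material includes "a ceramic lantern", "off the record" and "at the observatory".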